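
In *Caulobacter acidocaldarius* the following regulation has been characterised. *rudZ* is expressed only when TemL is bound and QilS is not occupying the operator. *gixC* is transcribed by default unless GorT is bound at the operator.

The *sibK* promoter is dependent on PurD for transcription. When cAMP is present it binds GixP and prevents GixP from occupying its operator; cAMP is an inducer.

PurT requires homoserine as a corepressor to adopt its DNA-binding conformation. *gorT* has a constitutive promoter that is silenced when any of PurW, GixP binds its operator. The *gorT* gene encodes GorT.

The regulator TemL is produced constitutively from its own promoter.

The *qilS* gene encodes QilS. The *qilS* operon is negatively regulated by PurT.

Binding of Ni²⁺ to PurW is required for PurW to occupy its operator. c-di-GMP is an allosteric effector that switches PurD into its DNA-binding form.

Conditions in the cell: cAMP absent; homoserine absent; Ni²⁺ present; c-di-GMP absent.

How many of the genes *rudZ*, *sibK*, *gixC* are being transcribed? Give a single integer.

Homoserine is absent, so PurT is inactive.
With no repressor bound, *qilS* is transcribed.
So QilS is produced and active.
TemL is produced constitutively and is active.
With repressor QilS bound, *rudZ* is not transcribed.
→ *rudZ* is OFF.
c-di-GMP is absent, so PurD is inactive.
Required activator PurD is absent, so *sibK* is not transcribed.
→ *sibK* is OFF.
Ni²⁺ is present, so PurW is active.
cAMP is absent, so GixP is active.
With repressor PurW bound, *gorT* is not transcribed.
So GorT is not produced.
With no repressor bound, *gixC* is transcribed.
→ *gixC* is ON.
1 of the 3 genes is transcribed.

1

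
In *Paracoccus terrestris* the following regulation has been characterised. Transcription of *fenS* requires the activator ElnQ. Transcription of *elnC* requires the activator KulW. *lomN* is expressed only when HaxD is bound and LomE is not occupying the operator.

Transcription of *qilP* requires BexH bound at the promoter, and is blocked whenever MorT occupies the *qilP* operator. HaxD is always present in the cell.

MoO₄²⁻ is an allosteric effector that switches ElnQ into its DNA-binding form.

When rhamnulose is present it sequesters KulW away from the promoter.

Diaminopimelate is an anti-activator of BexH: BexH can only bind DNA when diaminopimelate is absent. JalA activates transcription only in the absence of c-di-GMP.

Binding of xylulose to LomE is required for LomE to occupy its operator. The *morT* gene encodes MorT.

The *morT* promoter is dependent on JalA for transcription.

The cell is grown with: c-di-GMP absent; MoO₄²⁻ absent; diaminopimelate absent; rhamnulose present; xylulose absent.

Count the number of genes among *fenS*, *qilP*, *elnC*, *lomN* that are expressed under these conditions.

MoO₄²⁻ is absent, so ElnQ is inactive.
Required activator ElnQ is absent, so *fenS* is not transcribed.
→ *fenS* is OFF.
c-di-GMP is absent, so JalA is active.
No repressor is bound and JalA is active, so *morT* is transcribed.
So MorT is produced and active.
Diaminopimelate is absent, so BexH is active.
With repressor MorT bound, *qilP* is not transcribed.
→ *qilP* is OFF.
Rhamnulose is present, so KulW is inactive.
Required activator KulW is absent, so *elnC* is not transcribed.
→ *elnC* is OFF.
HaxD is produced constitutively and is active.
Xylulose is absent, so LomE is inactive.
No repressor is bound and HaxD is active, so *lomN* is transcribed.
→ *lomN* is ON.
1 of the 4 genes is transcribed.

1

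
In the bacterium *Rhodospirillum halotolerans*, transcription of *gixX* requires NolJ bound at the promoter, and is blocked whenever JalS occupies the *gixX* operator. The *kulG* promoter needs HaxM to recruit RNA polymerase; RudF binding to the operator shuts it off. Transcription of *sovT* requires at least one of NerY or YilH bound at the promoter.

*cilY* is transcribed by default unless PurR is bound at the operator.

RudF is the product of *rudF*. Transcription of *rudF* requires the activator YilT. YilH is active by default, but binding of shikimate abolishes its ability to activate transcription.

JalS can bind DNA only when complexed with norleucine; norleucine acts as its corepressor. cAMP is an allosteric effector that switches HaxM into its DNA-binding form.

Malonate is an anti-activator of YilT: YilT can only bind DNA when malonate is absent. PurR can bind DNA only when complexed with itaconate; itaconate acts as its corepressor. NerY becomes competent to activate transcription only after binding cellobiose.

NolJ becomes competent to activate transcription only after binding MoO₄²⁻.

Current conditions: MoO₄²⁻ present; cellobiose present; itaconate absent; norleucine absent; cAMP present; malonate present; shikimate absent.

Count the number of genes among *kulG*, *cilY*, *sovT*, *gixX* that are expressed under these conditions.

Malonate is present, so YilT is inactive.
Required activator YilT is absent, so *rudF* is not transcribed.
So RudF is not produced.
cAMP is present, so HaxM is active.
No repressor is bound and HaxM is active, so *kulG* is transcribed.
→ *kulG* is ON.
Itaconate is absent, so PurR is inactive.
With no repressor bound, *cilY* is transcribed.
→ *cilY* is ON.
Cellobiose is present, so NerY is active.
Shikimate is absent, so YilH is active.
Activator NerY is present, so *sovT* is transcribed.
→ *sovT* is ON.
MoO₄²⁻ is present, so NolJ is active.
Norleucine is absent, so JalS is inactive.
No repressor is bound and NolJ is active, so *gixX* is transcribed.
→ *gixX* is ON.
4 of the 4 genes are transcribed.

4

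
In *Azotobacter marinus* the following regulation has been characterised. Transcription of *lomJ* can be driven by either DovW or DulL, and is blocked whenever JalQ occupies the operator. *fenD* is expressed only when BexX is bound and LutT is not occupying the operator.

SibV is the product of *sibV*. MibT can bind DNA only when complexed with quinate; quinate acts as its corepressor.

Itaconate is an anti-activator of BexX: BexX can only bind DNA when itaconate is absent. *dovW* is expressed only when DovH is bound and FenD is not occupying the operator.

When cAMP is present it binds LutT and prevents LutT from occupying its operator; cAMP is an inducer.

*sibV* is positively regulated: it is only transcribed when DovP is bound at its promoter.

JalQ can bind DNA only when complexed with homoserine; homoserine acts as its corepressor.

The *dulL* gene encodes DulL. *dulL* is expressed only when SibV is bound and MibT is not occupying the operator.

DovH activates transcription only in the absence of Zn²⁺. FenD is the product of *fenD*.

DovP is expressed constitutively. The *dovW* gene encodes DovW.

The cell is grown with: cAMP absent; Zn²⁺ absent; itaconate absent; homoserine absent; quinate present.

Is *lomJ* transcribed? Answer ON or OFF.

ON

Homoserine is absent, so JalQ is inactive.
Zn²⁺ is absent, so DovH is active.
Itaconate is absent, so BexX is active.
cAMP is absent, so LutT is active.
With repressor LutT bound, *fenD* is not transcribed.
So FenD is not produced.
No repressor is bound and DovH is active, so *dovW* is transcribed.
So DovW is produced and active.
DovP is produced constitutively and is active.
No repressor is bound and DovP is active, so *sibV* is transcribed.
So SibV is produced and active.
Quinate is present, so MibT is active.
With repressor MibT bound, *dulL* is not transcribed.
So DulL is not produced.
Activator DovW is present, so *lomJ* is transcribed.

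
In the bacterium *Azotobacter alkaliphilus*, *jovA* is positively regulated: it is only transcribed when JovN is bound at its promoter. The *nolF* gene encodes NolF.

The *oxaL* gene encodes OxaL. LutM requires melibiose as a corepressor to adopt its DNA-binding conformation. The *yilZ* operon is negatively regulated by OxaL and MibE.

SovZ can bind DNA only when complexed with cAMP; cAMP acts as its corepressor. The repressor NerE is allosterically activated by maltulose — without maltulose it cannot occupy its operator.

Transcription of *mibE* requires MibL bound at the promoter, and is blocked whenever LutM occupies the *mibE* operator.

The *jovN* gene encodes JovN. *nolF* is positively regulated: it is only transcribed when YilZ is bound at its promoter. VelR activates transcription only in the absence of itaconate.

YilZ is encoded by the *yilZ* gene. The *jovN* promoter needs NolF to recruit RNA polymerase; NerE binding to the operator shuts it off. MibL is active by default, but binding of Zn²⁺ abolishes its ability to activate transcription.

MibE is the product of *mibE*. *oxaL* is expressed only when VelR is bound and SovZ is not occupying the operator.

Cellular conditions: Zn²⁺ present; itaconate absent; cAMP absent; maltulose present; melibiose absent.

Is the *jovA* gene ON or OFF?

OFF

cAMP is absent, so SovZ is inactive.
Itaconate is absent, so VelR is active.
No repressor is bound and VelR is active, so *oxaL* is transcribed.
So OxaL is produced and active.
Zn²⁺ is present, so MibL is inactive.
Melibiose is absent, so LutM is inactive.
Required activator MibL is absent, so *mibE* is not transcribed.
So MibE is not produced.
With repressor OxaL bound, *yilZ* is not transcribed.
So YilZ is not produced.
Required activator YilZ is absent, so *nolF* is not transcribed.
So NolF is not produced.
Maltulose is present, so NerE is active.
With repressor NerE bound, *jovN* is not transcribed.
So JovN is not produced.
Required activator JovN is absent, so *jovA* is not transcribed.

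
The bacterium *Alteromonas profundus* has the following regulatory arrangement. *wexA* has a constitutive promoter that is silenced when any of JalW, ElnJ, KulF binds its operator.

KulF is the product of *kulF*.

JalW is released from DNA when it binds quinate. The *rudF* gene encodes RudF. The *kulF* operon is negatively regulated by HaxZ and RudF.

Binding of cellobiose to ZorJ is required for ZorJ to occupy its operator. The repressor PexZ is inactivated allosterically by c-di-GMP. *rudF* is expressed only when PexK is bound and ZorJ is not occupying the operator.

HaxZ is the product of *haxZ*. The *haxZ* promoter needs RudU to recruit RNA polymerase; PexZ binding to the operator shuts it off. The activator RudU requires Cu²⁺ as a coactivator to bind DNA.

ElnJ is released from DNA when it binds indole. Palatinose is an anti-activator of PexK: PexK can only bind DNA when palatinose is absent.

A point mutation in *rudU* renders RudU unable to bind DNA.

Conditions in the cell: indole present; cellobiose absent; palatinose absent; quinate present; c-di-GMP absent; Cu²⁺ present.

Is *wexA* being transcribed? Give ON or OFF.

ON

Quinate is present, so JalW is inactive.
Indole is present, so ElnJ is inactive.
c-di-GMP is absent, so PexZ is active.
RudU is non-functional in this strain, so it has no effect.
With repressor PexZ bound, *haxZ* is not transcribed.
So HaxZ is not produced.
Palatinose is absent, so PexK is active.
Cellobiose is absent, so ZorJ is inactive.
No repressor is bound and PexK is active, so *rudF* is transcribed.
So RudF is produced and active.
With repressor RudF bound, *kulF* is not transcribed.
So KulF is not produced.
With no repressor bound, *wexA* is transcribed.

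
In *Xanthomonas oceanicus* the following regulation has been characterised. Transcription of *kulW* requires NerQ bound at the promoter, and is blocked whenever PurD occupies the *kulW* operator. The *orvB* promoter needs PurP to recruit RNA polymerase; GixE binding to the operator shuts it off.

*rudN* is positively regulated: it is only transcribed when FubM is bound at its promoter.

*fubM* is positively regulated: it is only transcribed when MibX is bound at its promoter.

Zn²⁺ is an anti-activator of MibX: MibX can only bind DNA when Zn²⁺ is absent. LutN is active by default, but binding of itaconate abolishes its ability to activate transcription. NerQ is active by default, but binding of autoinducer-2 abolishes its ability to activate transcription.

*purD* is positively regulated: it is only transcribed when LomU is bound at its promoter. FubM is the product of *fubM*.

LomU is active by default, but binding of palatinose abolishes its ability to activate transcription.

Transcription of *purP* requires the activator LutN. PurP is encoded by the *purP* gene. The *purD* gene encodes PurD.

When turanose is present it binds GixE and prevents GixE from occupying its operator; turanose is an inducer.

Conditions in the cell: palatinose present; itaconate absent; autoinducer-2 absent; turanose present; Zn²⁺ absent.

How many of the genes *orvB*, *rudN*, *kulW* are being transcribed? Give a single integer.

Turanose is present, so GixE is inactive.
Itaconate is absent, so LutN is active.
No repressor is bound and LutN is active, so *purP* is transcribed.
So PurP is produced and active.
No repressor is bound and PurP is active, so *orvB* is transcribed.
→ *orvB* is ON.
Zn²⁺ is absent, so MibX is active.
No repressor is bound and MibX is active, so *fubM* is transcribed.
So FubM is produced and active.
No repressor is bound and FubM is active, so *rudN* is transcribed.
→ *rudN* is ON.
Autoinducer-2 is absent, so NerQ is active.
Palatinose is present, so LomU is inactive.
Required activator LomU is absent, so *purD* is not transcribed.
So PurD is not produced.
No repressor is bound and NerQ is active, so *kulW* is transcribed.
→ *kulW* is ON.
3 of the 3 genes are transcribed.

3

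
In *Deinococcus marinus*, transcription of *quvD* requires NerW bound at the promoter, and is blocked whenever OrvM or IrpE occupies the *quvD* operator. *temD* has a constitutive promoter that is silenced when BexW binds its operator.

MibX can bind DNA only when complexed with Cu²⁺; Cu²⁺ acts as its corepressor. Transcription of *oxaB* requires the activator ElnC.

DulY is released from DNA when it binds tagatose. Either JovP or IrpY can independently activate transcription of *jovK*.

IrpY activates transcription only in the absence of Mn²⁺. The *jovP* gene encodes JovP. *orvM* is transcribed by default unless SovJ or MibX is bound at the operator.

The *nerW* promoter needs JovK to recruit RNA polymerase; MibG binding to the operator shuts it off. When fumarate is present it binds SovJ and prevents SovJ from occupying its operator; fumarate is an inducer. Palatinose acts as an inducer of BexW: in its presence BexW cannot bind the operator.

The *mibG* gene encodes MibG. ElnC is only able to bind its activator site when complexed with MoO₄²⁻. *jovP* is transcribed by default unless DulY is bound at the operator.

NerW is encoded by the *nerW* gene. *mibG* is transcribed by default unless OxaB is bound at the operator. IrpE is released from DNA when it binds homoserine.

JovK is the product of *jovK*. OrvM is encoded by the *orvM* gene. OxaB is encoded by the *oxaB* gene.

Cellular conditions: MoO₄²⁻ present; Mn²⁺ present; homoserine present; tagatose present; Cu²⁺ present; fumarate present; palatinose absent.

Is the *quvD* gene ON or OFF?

Fumarate is present, so SovJ is inactive.
Cu²⁺ is present, so MibX is active.
With repressor MibX bound, *orvM* is not transcribed.
So OrvM is not produced.
MoO₄²⁻ is present, so ElnC is active.
No repressor is bound and ElnC is active, so *oxaB* is transcribed.
So OxaB is produced and active.
With repressor OxaB bound, *mibG* is not transcribed.
So MibG is not produced.
Tagatose is present, so DulY is inactive.
With no repressor bound, *jovP* is transcribed.
So JovP is produced and active.
Mn²⁺ is present, so IrpY is inactive.
Activator JovP is present, so *jovK* is transcribed.
So JovK is produced and active.
No repressor is bound and JovK is active, so *nerW* is transcribed.
So NerW is produced and active.
Homoserine is present, so IrpE is inactive.
No repressor is bound and NerW is active, so *quvD* is transcribed.

ON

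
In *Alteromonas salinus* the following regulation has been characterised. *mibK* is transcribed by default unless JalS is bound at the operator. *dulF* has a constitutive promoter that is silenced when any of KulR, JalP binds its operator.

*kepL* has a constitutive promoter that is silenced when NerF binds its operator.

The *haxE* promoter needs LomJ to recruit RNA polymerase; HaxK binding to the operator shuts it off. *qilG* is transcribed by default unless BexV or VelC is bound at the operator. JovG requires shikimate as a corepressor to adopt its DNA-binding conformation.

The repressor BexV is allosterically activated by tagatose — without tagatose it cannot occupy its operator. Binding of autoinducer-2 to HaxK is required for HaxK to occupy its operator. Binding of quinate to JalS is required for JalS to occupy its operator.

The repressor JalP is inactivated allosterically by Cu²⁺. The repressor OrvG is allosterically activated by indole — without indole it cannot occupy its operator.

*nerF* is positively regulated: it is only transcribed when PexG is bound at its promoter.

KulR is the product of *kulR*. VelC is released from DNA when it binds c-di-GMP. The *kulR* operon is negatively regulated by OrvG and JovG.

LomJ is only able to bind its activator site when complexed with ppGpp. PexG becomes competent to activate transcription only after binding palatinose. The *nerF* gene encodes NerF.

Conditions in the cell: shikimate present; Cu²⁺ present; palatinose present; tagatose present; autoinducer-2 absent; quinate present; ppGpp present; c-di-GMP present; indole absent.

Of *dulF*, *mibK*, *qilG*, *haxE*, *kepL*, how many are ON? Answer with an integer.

2

Indole is absent, so OrvG is inactive.
Shikimate is present, so JovG is active.
With repressor JovG bound, *kulR* is not transcribed.
So KulR is not produced.
Cu²⁺ is present, so JalP is inactive.
With no repressor bound, *dulF* is transcribed.
→ *dulF* is ON.
Quinate is present, so JalS is active.
With repressor JalS bound, *mibK* is not transcribed.
→ *mibK* is OFF.
Tagatose is present, so BexV is active.
c-di-GMP is present, so VelC is inactive.
With repressor BexV bound, *qilG* is not transcribed.
→ *qilG* is OFF.
Autoinducer-2 is absent, so HaxK is inactive.
ppGpp is present, so LomJ is active.
No repressor is bound and LomJ is active, so *haxE* is transcribed.
→ *haxE* is ON.
Palatinose is present, so PexG is active.
No repressor is bound and PexG is active, so *nerF* is transcribed.
So NerF is produced and active.
With repressor NerF bound, *kepL* is not transcribed.
→ *kepL* is OFF.
2 of the 5 genes are transcribed.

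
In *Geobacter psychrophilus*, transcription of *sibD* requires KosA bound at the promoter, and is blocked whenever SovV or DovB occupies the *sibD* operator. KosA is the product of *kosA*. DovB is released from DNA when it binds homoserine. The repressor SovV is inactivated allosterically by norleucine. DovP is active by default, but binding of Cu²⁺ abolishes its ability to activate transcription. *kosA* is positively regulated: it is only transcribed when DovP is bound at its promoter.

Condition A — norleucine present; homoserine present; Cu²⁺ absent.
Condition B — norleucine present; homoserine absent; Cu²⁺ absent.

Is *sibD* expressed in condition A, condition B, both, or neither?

A only

Condition A:
Norleucine is present, so SovV is inactive.
Homoserine is present, so DovB is inactive.
Cu²⁺ is absent, so DovP is active.
No repressor is bound and DovP is active, so *kosA* is transcribed.
So KosA is produced and active.
No repressor is bound and KosA is active, so *sibD* is transcribed.
→ *sibD* is ON in A.
Condition B:
Norleucine is present, so SovV is inactive.
Homoserine is absent, so DovB is active.
Cu²⁺ is absent, so DovP is active.
No repressor is bound and DovP is active, so *kosA* is transcribed.
So KosA is produced and active.
With repressor DovB bound, *sibD* is not transcribed.
→ *sibD* is OFF in B.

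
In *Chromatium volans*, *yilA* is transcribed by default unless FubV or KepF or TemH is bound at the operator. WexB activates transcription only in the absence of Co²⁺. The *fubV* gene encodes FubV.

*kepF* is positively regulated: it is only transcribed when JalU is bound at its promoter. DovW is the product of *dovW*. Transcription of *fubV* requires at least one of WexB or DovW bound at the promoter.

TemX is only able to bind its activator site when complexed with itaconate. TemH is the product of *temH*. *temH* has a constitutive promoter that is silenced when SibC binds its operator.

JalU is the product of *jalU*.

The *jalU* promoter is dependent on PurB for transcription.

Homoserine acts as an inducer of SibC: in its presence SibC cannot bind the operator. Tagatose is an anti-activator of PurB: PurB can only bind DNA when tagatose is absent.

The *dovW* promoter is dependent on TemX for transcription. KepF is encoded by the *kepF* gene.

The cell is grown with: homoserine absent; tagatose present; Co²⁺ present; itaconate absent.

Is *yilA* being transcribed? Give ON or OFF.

Co²⁺ is present, so WexB is inactive.
Itaconate is absent, so TemX is inactive.
Required activator TemX is absent, so *dovW* is not transcribed.
So DovW is not produced.
No activator is available at the *fubV* promoter, so *fubV* is not transcribed.
So FubV is not produced.
Tagatose is present, so PurB is inactive.
Required activator PurB is absent, so *jalU* is not transcribed.
So JalU is not produced.
Required activator JalU is absent, so *kepF* is not transcribed.
So KepF is not produced.
Homoserine is absent, so SibC is active.
With repressor SibC bound, *temH* is not transcribed.
So TemH is not produced.
With no repressor bound, *yilA* is transcribed.

ON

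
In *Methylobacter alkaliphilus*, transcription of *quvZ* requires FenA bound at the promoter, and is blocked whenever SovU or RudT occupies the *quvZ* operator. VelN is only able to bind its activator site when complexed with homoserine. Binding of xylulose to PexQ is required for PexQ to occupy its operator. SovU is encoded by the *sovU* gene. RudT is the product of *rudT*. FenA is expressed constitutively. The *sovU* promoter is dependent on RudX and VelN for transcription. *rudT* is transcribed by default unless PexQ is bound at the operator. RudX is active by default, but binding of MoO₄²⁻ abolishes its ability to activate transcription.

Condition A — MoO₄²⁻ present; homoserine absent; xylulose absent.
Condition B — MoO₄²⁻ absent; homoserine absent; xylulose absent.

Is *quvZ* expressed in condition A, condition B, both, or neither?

neither

Condition A:
MoO₄²⁻ is present, so RudX is inactive.
Homoserine is absent, so VelN is inactive.
Required activator RudX is absent, so *sovU* is not transcribed.
So SovU is not produced.
FenA is produced constitutively and is active.
Xylulose is absent, so PexQ is inactive.
With no repressor bound, *rudT* is transcribed.
So RudT is produced and active.
With repressor RudT bound, *quvZ* is not transcribed.
→ *quvZ* is OFF in A.
Condition B:
MoO₄²⁻ is absent, so RudX is active.
Homoserine is absent, so VelN is inactive.
Required activator VelN is absent, so *sovU* is not transcribed.
So SovU is not produced.
FenA is produced constitutively and is active.
Xylulose is absent, so PexQ is inactive.
With no repressor bound, *rudT* is transcribed.
So RudT is produced and active.
With repressor RudT bound, *quvZ* is not transcribed.
→ *quvZ* is OFF in B.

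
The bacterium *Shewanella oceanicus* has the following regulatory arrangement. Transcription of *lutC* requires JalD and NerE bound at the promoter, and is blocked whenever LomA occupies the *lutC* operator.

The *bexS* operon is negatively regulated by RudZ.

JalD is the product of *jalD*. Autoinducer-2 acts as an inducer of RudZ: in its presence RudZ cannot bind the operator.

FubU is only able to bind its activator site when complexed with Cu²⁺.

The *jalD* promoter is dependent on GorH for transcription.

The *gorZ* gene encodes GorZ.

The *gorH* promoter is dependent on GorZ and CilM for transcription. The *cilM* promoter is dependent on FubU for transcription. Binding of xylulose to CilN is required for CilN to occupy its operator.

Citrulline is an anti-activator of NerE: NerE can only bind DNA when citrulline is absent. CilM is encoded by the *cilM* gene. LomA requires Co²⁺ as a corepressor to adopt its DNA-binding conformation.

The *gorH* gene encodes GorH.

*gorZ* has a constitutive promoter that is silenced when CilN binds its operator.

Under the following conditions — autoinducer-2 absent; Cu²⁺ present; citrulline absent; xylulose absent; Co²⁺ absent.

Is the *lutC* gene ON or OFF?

Co²⁺ is absent, so LomA is inactive.
Xylulose is absent, so CilN is inactive.
With no repressor bound, *gorZ* is transcribed.
So GorZ is produced and active.
Cu²⁺ is present, so FubU is active.
No repressor is bound and FubU is active, so *cilM* is transcribed.
So CilM is produced and active.
No repressor is bound and GorZ and CilM are active, so *gorH* is transcribed.
So GorH is produced and active.
No repressor is bound and GorH is active, so *jalD* is transcribed.
So JalD is produced and active.
Citrulline is absent, so NerE is active.
No repressor is bound and JalD and NerE are active, so *lutC* is transcribed.

ON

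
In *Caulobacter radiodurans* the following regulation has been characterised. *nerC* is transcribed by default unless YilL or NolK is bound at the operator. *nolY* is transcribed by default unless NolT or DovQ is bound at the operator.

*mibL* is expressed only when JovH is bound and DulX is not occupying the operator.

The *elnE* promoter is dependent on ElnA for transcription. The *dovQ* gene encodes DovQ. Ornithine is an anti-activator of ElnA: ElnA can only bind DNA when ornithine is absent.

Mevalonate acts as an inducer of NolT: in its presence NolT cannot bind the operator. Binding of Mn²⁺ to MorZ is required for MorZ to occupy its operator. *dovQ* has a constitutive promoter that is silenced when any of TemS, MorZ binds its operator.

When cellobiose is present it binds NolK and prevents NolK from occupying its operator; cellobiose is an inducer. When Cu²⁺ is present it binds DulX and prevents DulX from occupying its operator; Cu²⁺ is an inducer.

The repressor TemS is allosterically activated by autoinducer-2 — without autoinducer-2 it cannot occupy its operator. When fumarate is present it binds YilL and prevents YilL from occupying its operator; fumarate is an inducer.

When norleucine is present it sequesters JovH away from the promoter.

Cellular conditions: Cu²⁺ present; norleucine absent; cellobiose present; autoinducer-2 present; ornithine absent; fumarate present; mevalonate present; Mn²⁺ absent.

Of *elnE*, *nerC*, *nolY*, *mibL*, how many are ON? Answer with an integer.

4

Ornithine is absent, so ElnA is active.
No repressor is bound and ElnA is active, so *elnE* is transcribed.
→ *elnE* is ON.
Fumarate is present, so YilL is inactive.
Cellobiose is present, so NolK is inactive.
With no repressor bound, *nerC* is transcribed.
→ *nerC* is ON.
Mevalonate is present, so NolT is inactive.
Autoinducer-2 is present, so TemS is active.
Mn²⁺ is absent, so MorZ is inactive.
With repressor TemS bound, *dovQ* is not transcribed.
So DovQ is not produced.
With no repressor bound, *nolY* is transcribed.
→ *nolY* is ON.
Norleucine is absent, so JovH is active.
Cu²⁺ is present, so DulX is inactive.
No repressor is bound and JovH is active, so *mibL* is transcribed.
→ *mibL* is ON.
4 of the 4 genes are transcribed.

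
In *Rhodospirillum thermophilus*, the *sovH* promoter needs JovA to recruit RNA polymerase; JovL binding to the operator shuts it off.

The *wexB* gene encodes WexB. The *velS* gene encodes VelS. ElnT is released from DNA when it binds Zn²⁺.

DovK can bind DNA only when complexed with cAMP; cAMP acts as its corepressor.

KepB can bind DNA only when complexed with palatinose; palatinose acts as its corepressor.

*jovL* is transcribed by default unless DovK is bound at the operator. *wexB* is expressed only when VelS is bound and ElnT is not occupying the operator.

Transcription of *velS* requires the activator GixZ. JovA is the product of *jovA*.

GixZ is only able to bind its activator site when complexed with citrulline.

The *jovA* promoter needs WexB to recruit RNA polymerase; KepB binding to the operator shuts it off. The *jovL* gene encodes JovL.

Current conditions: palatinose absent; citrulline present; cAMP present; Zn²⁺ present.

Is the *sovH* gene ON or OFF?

ON

cAMP is present, so DovK is active.
With repressor DovK bound, *jovL* is not transcribed.
So JovL is not produced.
Palatinose is absent, so KepB is inactive.
Zn²⁺ is present, so ElnT is inactive.
Citrulline is present, so GixZ is active.
No repressor is bound and GixZ is active, so *velS* is transcribed.
So VelS is produced and active.
No repressor is bound and VelS is active, so *wexB* is transcribed.
So WexB is produced and active.
No repressor is bound and WexB is active, so *jovA* is transcribed.
So JovA is produced and active.
No repressor is bound and JovA is active, so *sovH* is transcribed.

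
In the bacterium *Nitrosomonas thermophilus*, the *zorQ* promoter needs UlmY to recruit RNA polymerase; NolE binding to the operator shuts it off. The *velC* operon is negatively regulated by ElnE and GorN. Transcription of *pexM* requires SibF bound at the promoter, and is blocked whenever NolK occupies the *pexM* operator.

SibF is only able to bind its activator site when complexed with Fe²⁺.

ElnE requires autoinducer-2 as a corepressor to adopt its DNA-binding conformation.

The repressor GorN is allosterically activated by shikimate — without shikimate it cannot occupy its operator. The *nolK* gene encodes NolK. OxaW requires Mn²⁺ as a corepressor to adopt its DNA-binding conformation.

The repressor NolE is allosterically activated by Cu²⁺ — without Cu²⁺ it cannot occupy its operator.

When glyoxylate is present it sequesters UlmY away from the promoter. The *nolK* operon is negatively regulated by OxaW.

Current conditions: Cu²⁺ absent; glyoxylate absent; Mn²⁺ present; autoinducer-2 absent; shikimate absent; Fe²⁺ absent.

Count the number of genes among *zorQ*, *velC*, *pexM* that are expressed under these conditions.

Glyoxylate is absent, so UlmY is active.
Cu²⁺ is absent, so NolE is inactive.
No repressor is bound and UlmY is active, so *zorQ* is transcribed.
→ *zorQ* is ON.
Autoinducer-2 is absent, so ElnE is inactive.
Shikimate is absent, so GorN is inactive.
With no repressor bound, *velC* is transcribed.
→ *velC* is ON.
Fe²⁺ is absent, so SibF is inactive.
Mn²⁺ is present, so OxaW is active.
With repressor OxaW bound, *nolK* is not transcribed.
So NolK is not produced.
Required activator SibF is absent, so *pexM* is not transcribed.
→ *pexM* is OFF.
2 of the 3 genes are transcribed.

2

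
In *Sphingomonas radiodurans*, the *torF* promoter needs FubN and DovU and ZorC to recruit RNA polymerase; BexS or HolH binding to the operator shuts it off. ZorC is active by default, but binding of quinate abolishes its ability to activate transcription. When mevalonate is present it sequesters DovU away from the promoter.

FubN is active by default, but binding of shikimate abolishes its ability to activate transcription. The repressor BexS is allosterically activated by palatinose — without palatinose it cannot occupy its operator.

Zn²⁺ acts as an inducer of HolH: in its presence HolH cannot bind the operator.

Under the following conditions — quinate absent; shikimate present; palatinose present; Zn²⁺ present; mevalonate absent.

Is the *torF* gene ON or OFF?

OFF

Shikimate is present, so FubN is inactive.
Mevalonate is absent, so DovU is active.
Palatinose is present, so BexS is active.
Quinate is absent, so ZorC is active.
Zn²⁺ is present, so HolH is inactive.
With repressor BexS bound, *torF* is not transcribed.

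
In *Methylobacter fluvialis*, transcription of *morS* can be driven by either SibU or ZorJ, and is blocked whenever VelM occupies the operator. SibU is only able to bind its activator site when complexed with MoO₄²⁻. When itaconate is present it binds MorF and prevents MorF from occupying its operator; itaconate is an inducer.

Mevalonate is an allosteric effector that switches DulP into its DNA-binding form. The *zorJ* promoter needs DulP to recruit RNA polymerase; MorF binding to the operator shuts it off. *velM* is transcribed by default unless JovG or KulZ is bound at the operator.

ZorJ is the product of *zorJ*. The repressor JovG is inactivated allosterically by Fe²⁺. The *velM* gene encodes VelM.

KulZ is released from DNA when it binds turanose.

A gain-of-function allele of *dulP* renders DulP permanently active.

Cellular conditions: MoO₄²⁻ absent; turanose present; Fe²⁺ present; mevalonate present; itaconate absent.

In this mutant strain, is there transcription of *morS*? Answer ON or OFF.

MoO₄²⁻ is absent, so SibU is inactive.
DulP is constitutively active in this strain.
Itaconate is absent, so MorF is active.
With repressor MorF bound, *zorJ* is not transcribed.
So ZorJ is not produced.
Fe²⁺ is present, so JovG is inactive.
Turanose is present, so KulZ is inactive.
With no repressor bound, *velM* is transcribed.
So VelM is produced and active.
With repressor VelM bound, *morS* is not transcribed.

OFF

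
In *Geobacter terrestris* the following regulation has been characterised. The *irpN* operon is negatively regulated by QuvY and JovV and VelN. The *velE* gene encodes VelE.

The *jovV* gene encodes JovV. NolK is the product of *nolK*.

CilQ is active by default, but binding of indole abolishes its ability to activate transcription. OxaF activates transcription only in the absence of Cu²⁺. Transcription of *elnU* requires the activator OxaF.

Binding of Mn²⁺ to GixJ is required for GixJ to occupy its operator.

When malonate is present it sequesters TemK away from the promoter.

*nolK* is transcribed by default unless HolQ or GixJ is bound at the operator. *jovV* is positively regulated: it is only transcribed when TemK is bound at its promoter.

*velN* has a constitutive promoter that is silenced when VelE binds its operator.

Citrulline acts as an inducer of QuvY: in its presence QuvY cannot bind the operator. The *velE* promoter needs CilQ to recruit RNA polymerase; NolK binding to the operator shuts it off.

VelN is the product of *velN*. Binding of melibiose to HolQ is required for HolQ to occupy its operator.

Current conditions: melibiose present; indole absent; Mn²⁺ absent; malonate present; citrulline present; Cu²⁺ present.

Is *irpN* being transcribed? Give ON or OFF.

ON

Citrulline is present, so QuvY is inactive.
Malonate is present, so TemK is inactive.
Required activator TemK is absent, so *jovV* is not transcribed.
So JovV is not produced.
Melibiose is present, so HolQ is active.
Mn²⁺ is absent, so GixJ is inactive.
With repressor HolQ bound, *nolK* is not transcribed.
So NolK is not produced.
Indole is absent, so CilQ is active.
No repressor is bound and CilQ is active, so *velE* is transcribed.
So VelE is produced and active.
With repressor VelE bound, *velN* is not transcribed.
So VelN is not produced.
With no repressor bound, *irpN* is transcribed.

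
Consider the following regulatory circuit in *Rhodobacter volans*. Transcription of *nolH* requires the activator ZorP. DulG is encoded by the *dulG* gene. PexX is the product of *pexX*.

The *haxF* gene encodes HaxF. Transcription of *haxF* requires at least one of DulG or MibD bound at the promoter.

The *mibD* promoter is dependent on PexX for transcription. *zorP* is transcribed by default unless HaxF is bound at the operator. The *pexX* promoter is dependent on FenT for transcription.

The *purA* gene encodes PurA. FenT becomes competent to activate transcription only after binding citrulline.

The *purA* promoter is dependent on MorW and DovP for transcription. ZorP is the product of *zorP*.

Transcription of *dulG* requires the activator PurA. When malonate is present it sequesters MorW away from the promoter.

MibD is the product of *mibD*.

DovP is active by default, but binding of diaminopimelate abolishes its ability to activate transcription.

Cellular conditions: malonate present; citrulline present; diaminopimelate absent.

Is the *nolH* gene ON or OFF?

OFF

Malonate is present, so MorW is inactive.
Diaminopimelate is absent, so DovP is active.
Required activator MorW is absent, so *purA* is not transcribed.
So PurA is not produced.
Required activator PurA is absent, so *dulG* is not transcribed.
So DulG is not produced.
Citrulline is present, so FenT is active.
No repressor is bound and FenT is active, so *pexX* is transcribed.
So PexX is produced and active.
No repressor is bound and PexX is active, so *mibD* is transcribed.
So MibD is produced and active.
Activator MibD is present, so *haxF* is transcribed.
So HaxF is produced and active.
With repressor HaxF bound, *zorP* is not transcribed.
So ZorP is not produced.
Required activator ZorP is absent, so *nolH* is not transcribed.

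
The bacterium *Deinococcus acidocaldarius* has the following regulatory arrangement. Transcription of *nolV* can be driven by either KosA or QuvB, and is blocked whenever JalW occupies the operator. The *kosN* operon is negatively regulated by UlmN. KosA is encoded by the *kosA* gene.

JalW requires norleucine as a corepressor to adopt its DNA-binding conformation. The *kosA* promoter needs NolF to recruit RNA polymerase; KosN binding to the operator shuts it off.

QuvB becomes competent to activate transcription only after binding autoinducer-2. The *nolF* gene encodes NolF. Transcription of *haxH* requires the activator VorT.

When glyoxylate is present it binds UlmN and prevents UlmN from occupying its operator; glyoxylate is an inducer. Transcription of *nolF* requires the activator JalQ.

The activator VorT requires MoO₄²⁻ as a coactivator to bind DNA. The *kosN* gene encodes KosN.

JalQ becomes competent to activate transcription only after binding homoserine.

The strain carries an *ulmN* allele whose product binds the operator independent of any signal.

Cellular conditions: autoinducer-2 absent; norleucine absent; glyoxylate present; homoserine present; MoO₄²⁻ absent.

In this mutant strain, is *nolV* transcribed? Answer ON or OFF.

ON

UlmN is constitutively active in this strain.
With repressor UlmN bound, *kosN* is not transcribed.
So KosN is not produced.
Homoserine is present, so JalQ is active.
No repressor is bound and JalQ is active, so *nolF* is transcribed.
So NolF is produced and active.
No repressor is bound and NolF is active, so *kosA* is transcribed.
So KosA is produced and active.
Autoinducer-2 is absent, so QuvB is inactive.
Norleucine is absent, so JalW is inactive.
Activator KosA is present, so *nolV* is transcribed.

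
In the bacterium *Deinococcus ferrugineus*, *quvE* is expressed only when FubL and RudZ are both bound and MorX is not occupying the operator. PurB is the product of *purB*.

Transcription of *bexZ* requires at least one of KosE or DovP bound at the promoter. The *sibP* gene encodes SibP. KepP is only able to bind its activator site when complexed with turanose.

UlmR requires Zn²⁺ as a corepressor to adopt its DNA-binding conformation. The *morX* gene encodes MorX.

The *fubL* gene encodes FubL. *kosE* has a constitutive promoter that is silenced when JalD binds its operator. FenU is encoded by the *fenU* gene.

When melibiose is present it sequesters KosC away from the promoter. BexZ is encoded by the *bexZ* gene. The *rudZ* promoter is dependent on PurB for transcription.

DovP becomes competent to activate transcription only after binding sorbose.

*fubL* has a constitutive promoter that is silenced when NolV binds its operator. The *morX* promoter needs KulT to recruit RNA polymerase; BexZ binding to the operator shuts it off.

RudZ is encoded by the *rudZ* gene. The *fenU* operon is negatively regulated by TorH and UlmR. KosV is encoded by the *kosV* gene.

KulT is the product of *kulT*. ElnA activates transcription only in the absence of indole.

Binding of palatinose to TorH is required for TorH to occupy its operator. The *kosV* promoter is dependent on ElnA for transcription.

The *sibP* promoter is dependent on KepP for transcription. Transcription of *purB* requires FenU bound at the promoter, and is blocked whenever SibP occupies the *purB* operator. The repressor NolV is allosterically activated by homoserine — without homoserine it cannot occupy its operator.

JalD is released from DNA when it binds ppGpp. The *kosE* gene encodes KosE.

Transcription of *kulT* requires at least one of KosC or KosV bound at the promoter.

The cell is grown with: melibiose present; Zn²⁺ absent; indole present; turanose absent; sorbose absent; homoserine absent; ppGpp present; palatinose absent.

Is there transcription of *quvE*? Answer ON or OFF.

Homoserine is absent, so NolV is inactive.
With no repressor bound, *fubL* is transcribed.
So FubL is produced and active.
Turanose is absent, so KepP is inactive.
Required activator KepP is absent, so *sibP* is not transcribed.
So SibP is not produced.
Palatinose is absent, so TorH is inactive.
Zn²⁺ is absent, so UlmR is inactive.
With no repressor bound, *fenU* is transcribed.
So FenU is produced and active.
No repressor is bound and FenU is active, so *purB* is transcribed.
So PurB is produced and active.
No repressor is bound and PurB is active, so *rudZ* is transcribed.
So RudZ is produced and active.
Melibiose is present, so KosC is inactive.
Indole is present, so ElnA is inactive.
Required activator ElnA is absent, so *kosV* is not transcribed.
So KosV is not produced.
No activator is available at the *kulT* promoter, so *kulT* is not transcribed.
So KulT is not produced.
ppGpp is present, so JalD is inactive.
With no repressor bound, *kosE* is transcribed.
So KosE is produced and active.
Sorbose is absent, so DovP is inactive.
Activator KosE is present, so *bexZ* is transcribed.
So BexZ is produced and active.
With repressor BexZ bound, *morX* is not transcribed.
So MorX is not produced.
No repressor is bound and FubL and RudZ are active, so *quvE* is transcribed.

ON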